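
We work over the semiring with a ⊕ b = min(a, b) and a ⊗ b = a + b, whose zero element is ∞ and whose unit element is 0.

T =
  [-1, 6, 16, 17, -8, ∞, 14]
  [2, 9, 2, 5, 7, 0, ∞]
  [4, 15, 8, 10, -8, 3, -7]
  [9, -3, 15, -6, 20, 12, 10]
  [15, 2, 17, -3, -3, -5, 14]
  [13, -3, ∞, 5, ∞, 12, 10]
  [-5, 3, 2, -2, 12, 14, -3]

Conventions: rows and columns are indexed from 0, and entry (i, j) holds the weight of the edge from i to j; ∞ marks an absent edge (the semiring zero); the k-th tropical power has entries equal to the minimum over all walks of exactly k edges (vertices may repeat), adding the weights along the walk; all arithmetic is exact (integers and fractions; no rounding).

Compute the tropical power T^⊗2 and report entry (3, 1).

T^⊗2:
  [-2, -6, 8, -11, -11, -13, 6]
  [1, -3, 10, -1, -6, 2, -5]
  [-12, -6, -5, -11, -11, -13, -10]
  [-1, -9, -1, -12, 1, -3, 4]
  [4, -8, 4, -9, -6, -8, 5]
  [-1, 2, -1, -1, 4, -3, 7]
  [-8, -5, -1, -8, -13, 3, -6]
Key observation: the optimum is the walk 3->3->1, with weight (-6) + (-3) = -9.
Optimal value attained by: walk 3->3->1.
Answer: (T^⊗2)[3][1] = -9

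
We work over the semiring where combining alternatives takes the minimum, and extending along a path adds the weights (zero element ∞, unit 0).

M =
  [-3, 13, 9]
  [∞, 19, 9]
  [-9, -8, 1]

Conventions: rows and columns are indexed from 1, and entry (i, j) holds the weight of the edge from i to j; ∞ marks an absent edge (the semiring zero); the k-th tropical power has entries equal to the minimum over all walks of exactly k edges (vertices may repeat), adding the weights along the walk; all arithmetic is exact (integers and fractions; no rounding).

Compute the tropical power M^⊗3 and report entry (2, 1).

M^⊗2:
  [-6, 1, 6]
  [0, 1, 10]
  [-12, -7, 0]
M^⊗3:
  [-9, -2, 3]
  [-3, 2, 9]
  [-15, -8, -3]
Key observation: the optimum is the walk 2->3->1->1, with weight 9 + (-9) + (-3) = -3.
Optimal value attained by: walk 2->3->1->1.
Answer: (M^⊗3)[2][1] = -3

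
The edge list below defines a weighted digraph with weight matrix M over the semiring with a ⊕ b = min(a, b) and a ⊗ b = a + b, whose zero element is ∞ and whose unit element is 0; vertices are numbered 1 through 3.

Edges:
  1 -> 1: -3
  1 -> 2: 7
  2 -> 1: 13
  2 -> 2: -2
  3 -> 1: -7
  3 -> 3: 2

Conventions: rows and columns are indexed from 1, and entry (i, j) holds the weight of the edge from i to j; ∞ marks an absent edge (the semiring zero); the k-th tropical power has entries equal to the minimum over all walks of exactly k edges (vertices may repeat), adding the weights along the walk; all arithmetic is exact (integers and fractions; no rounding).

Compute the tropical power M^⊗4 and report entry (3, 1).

M^⊗2:
  [-6, 4, ∞]
  [10, -4, ∞]
  [-10, 0, 4]
M^⊗3:
  [-9, 1, ∞]
  [7, -6, ∞]
  [-13, -3, 6]
M^⊗4:
  [-12, -2, ∞]
  [4, -8, ∞]
  [-16, -6, 8]
Key observation: the optimum is the walk 3->1->1->1->1, with weight (-7) + (-3) + (-3) + (-3) = -16.
Optimal value attained by: walk 3->1->1->1->1.
Answer: (M^⊗4)[3][1] = -16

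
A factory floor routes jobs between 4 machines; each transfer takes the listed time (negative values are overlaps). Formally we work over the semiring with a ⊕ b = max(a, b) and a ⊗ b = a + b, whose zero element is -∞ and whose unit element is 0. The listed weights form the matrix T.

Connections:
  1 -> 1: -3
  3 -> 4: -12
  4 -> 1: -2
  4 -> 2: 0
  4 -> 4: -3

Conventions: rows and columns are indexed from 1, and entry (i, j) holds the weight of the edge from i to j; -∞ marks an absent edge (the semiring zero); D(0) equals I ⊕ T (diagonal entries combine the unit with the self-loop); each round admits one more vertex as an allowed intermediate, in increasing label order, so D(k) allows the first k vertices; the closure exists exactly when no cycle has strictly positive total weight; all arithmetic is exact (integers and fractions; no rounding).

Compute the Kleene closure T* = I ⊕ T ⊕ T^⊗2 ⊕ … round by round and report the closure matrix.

D(0):
  [0, -∞, -∞, -∞]
  [-∞, 0, -∞, -∞]
  [-∞, -∞, 0, -12]
  [-2, 0, -∞, 0]
D(1):
  [0, -∞, -∞, -∞]
  [-∞, 0, -∞, -∞]
  [-∞, -∞, 0, -12]
  [-2, 0, -∞, 0]
D(2):
  [0, -∞, -∞, -∞]
  [-∞, 0, -∞, -∞]
  [-∞, -∞, 0, -12]
  [-2, 0, -∞, 0]
D(3):
  [0, -∞, -∞, -∞]
  [-∞, 0, -∞, -∞]
  [-∞, -∞, 0, -12]
  [-2, 0, -∞, 0]
D(4):
  [0, -∞, -∞, -∞]
  [-∞, 0, -∞, -∞]
  [-14, -12, 0, -12]
  [-2, 0, -∞, 0]
Answer: T* = [[0, -∞, -∞, -∞], [-∞, 0, -∞, -∞], [-14, -12, 0, -12], [-2, 0, -∞, 0]]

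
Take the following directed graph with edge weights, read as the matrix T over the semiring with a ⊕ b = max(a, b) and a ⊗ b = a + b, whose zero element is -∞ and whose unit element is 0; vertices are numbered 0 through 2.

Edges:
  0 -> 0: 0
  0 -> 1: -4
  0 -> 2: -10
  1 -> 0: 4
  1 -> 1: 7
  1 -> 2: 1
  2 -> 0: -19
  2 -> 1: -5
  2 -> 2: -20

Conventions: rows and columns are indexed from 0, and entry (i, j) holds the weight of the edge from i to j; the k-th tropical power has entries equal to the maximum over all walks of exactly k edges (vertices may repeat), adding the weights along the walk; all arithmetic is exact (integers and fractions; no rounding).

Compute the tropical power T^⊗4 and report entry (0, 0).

T^⊗2:
  [0, 3, -3]
  [11, 14, 8]
  [-1, 2, -4]
T^⊗3:
  [7, 10, 4]
  [18, 21, 15]
  [6, 9, 3]
T^⊗4:
  [14, 17, 11]
  [25, 28, 22]
  [13, 16, 10]
Key observation: the optimum is the walk 0->1->1->1->0, with weight (-4) + 7 + 7 + 4 = 14.
Optimal value attained by: walk 0->1->1->1->0.
Answer: (T^⊗4)[0][0] = 14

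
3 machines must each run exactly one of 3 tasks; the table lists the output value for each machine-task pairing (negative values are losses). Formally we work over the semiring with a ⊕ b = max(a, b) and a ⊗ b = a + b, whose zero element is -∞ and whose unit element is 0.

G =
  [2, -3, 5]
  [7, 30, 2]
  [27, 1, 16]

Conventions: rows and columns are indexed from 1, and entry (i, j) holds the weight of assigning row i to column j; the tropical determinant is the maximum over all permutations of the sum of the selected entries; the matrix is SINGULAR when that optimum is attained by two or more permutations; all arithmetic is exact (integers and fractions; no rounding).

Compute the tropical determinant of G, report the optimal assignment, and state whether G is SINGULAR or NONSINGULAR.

σ = (1, 2, 3): 2 + 30 + 16 = 48
σ = (1, 3, 2): 2 + 2 + 1 = 5
σ = (2, 1, 3): (-3) + 7 + 16 = 20
σ = (2, 3, 1): (-3) + 2 + 27 = 26
σ = (3, 1, 2): 5 + 7 + 1 = 13
σ = (3, 2, 1): 5 + 30 + 27 = 62
Optimal value attained by: σ = (3, 2, 1).
Answer: det⊕(G) = 62; verdict: NONSINGULAR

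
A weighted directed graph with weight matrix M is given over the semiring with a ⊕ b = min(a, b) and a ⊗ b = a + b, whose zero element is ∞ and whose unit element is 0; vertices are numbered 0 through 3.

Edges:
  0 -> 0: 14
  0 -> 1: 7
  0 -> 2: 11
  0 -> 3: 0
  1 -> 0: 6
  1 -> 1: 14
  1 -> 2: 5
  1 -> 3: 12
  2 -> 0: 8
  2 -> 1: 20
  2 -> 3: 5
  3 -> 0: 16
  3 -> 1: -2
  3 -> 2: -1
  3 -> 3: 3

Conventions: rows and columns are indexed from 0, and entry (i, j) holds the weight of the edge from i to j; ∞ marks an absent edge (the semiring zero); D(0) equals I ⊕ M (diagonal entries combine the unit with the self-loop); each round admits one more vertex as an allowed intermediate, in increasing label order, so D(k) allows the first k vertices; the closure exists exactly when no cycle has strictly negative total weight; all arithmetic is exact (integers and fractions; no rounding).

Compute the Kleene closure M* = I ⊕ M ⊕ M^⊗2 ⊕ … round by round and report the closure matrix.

D(0):
  [0, 7, 11, 0]
  [6, 0, 5, 12]
  [8, 20, 0, 5]
  [16, -2, -1, 0]
D(1):
  [0, 7, 11, 0]
  [6, 0, 5, 6]
  [8, 15, 0, 5]
  [16, -2, -1, 0]
D(2):
  [0, 7, 11, 0]
  [6, 0, 5, 6]
  [8, 15, 0, 5]
  [4, -2, -1, 0]
D(3):
  [0, 7, 11, 0]
  [6, 0, 5, 6]
  [8, 15, 0, 5]
  [4, -2, -1, 0]
D(4):
  [0, -2, -1, 0]
  [6, 0, 5, 6]
  [8, 3, 0, 5]
  [4, -2, -1, 0]
Answer: M* = [[0, -2, -1, 0], [6, 0, 5, 6], [8, 3, 0, 5], [4, -2, -1, 0]]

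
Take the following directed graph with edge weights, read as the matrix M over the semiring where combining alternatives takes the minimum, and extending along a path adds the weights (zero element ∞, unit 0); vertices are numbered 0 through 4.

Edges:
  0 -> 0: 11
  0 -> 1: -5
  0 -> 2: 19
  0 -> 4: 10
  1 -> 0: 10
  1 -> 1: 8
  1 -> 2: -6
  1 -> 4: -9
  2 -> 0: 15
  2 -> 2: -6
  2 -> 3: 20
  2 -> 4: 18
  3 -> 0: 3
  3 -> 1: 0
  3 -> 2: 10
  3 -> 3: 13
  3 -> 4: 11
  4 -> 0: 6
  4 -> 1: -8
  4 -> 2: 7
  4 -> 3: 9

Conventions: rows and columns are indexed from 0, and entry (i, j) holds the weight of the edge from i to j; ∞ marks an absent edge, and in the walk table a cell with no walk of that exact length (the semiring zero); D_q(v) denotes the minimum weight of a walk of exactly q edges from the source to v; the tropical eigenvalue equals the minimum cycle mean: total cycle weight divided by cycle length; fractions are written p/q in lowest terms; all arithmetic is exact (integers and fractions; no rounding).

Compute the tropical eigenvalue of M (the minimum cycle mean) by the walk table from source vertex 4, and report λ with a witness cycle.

q=0: [∞, ∞, ∞, ∞, 0]
q=1: [6, -8, 7, 9, ∞]
q=2: [2, 0, -14, 22, -17]
q=3: [-11, -25, -20, -8, -9]
q=4: [-15, -17, -31, 0, -34]
q=5: [-28, -42, -37, -25, -26]
Optimal cycle mean attained by: cycle 1->4->1, total (-9) + (-8), length 2.
Answer: λ = -17/2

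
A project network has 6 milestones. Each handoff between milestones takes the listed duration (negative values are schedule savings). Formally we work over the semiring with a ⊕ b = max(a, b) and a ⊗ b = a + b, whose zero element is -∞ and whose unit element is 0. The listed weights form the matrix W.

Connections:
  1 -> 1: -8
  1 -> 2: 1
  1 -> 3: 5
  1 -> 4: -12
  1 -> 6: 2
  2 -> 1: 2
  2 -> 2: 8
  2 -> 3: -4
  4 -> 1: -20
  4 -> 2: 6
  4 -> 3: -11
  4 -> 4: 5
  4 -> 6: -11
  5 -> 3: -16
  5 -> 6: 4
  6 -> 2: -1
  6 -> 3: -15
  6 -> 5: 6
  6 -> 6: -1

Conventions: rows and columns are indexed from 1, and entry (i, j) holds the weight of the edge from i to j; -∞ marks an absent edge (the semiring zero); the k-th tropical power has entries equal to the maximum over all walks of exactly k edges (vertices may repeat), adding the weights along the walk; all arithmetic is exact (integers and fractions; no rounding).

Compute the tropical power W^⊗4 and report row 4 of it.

W^⊗2:
  [3, 9, -3, -7, 8, 1]
  [10, 16, 7, -10, -∞, 4]
  [-∞, -∞, -∞, -∞, -∞, -∞]
  [8, 14, 2, 10, -5, -6]
  [-∞, 3, -11, -∞, 10, 3]
  [1, 7, -5, -∞, 5, 10]
W^⊗3:
  [11, 17, 8, -2, 7, 12]
  [18, 24, 15, -2, 10, 12]
  [-∞, -∞, -∞, -∞, -∞, -∞]
  [16, 22, 13, 15, 0, 10]
  [5, 11, -1, -∞, 9, 14]
  [9, 15, 6, -11, 16, 9]
W^⊗4:
  [19, 25, 16, 3, 18, 13]
  [26, 32, 23, 6, 18, 20]
  [-∞, -∞, -∞, -∞, -∞, -∞]
  [24, 30, 21, 20, 16, 18]
  [13, 19, 10, -7, 20, 13]
  [17, 23, 14, -3, 15, 20]
Answer: row 4 of W^⊗4 = [24, 30, 21, 20, 16, 18]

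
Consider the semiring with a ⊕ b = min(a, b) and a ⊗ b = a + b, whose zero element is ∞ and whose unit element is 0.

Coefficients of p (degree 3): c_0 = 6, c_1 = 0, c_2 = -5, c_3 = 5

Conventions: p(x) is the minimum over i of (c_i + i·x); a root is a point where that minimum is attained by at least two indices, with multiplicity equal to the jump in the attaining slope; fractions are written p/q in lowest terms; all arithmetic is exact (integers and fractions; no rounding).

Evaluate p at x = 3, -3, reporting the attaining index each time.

p(3) = min(6+0·3=6, 0+1·3=3, -5+2·3=1, 5+3·3=14) = 1 (attained by i=2)
p(-3) = min(6+0·(-3)=6, 0+1·(-3)=-3, -5+2·(-3)=-11, 5+3·(-3)=-4) = -11 (attained by i=2)
Answer: p(3) = 1; p(-3) = -11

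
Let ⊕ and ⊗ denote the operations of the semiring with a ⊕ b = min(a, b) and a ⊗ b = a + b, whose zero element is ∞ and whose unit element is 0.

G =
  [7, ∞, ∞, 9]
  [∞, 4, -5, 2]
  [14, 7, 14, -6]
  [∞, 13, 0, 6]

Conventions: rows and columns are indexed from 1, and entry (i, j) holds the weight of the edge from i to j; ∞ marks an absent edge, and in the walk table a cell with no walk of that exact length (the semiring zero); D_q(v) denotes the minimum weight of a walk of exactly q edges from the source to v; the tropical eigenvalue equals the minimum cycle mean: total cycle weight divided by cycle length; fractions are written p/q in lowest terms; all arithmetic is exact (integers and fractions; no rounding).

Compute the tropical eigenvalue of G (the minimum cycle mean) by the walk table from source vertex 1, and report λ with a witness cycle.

q=0: [0, ∞, ∞, ∞]
q=1: [7, ∞, ∞, 9]
q=2: [14, 22, 9, 15]
q=3: [21, 16, 15, 3]
q=4: [28, 16, 3, 9]
Optimal cycle mean attained by: cycle 3->4->3, total (-6) + 0, length 2.
Answer: λ = -3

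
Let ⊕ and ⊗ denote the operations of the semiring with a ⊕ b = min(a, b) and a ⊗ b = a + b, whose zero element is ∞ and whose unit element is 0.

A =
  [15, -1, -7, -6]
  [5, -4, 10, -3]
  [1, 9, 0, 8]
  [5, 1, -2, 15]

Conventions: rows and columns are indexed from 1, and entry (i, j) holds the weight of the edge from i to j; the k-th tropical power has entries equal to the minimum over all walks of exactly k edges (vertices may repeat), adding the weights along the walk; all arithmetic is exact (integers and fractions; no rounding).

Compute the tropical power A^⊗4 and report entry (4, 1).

A^⊗2:
  [-6, -5, -8, -4]
  [1, -8, -5, -7]
  [1, 0, -6, -5]
  [-1, -3, -2, -2]
A^⊗3:
  [-7, -9, -13, -12]
  [-4, -12, -9, -11]
  [-5, -4, -7, -5]
  [-1, -7, -8, -7]
A^⊗4:
  [-12, -13, -14, -13]
  [-8, -16, -13, -15]
  [-6, -8, -12, -11]
  [-7, -11, -9, -10]
Key observation: the optimum is the walk 4->3->1->3->1, with weight (-2) + 1 + (-7) + 1 = -7.
Optimal value attained by: walk 4->3->1->3->1.
Answer: (A^⊗4)[4][1] = -7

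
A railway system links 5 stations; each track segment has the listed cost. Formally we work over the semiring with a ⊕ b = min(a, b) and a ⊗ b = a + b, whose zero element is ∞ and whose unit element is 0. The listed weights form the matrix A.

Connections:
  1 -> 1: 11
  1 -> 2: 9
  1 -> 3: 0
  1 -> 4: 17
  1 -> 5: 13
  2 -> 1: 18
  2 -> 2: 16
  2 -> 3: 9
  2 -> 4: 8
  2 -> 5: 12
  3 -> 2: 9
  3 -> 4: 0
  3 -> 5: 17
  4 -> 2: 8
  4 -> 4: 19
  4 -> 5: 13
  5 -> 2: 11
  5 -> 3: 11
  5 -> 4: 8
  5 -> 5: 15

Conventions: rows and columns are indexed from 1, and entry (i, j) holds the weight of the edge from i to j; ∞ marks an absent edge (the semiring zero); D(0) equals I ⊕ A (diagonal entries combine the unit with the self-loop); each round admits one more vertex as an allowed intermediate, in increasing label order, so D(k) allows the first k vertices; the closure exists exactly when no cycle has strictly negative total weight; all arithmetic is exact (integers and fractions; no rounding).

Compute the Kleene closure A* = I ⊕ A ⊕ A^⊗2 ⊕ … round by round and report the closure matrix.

D(0):
  [0, 9, 0, 17, 13]
  [18, 0, 9, 8, 12]
  [∞, 9, 0, 0, 17]
  [∞, 8, ∞, 0, 13]
  [∞, 11, 11, 8, 0]
D(1):
  [0, 9, 0, 17, 13]
  [18, 0, 9, 8, 12]
  [∞, 9, 0, 0, 17]
  [∞, 8, ∞, 0, 13]
  [∞, 11, 11, 8, 0]
D(2):
  [0, 9, 0, 17, 13]
  [18, 0, 9, 8, 12]
  [27, 9, 0, 0, 17]
  [26, 8, 17, 0, 13]
  [29, 11, 11, 8, 0]
D(3):
  [0, 9, 0, 0, 13]
  [18, 0, 9, 8, 12]
  [27, 9, 0, 0, 17]
  [26, 8, 17, 0, 13]
  [29, 11, 11, 8, 0]
D(4):
  [0, 8, 0, 0, 13]
  [18, 0, 9, 8, 12]
  [26, 8, 0, 0, 13]
  [26, 8, 17, 0, 13]
  [29, 11, 11, 8, 0]
D(5):
  [0, 8, 0, 0, 13]
  [18, 0, 9, 8, 12]
  [26, 8, 0, 0, 13]
  [26, 8, 17, 0, 13]
  [29, 11, 11, 8, 0]
Answer: A* = [[0, 8, 0, 0, 13], [18, 0, 9, 8, 12], [26, 8, 0, 0, 13], [26, 8, 17, 0, 13], [29, 11, 11, 8, 0]]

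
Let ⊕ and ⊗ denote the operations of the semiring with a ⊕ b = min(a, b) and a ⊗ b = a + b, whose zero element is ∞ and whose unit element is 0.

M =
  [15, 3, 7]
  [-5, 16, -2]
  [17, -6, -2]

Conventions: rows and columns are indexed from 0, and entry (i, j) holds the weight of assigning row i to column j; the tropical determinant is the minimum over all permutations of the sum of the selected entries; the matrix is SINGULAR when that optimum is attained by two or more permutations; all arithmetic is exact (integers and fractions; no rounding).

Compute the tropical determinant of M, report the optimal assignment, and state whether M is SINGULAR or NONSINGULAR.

σ = (0, 1, 2): 15 + 16 + (-2) = 29
σ = (0, 2, 1): 15 + (-2) + (-6) = 7
σ = (1, 0, 2): 3 + (-5) + (-2) = -4
σ = (1, 2, 0): 3 + (-2) + 17 = 18
σ = (2, 0, 1): 7 + (-5) + (-6) = -4
σ = (2, 1, 0): 7 + 16 + 17 = 40
Optimal value attained by: σ = (1, 0, 2).
Answer: det⊕(M) = -4; verdict: SINGULAR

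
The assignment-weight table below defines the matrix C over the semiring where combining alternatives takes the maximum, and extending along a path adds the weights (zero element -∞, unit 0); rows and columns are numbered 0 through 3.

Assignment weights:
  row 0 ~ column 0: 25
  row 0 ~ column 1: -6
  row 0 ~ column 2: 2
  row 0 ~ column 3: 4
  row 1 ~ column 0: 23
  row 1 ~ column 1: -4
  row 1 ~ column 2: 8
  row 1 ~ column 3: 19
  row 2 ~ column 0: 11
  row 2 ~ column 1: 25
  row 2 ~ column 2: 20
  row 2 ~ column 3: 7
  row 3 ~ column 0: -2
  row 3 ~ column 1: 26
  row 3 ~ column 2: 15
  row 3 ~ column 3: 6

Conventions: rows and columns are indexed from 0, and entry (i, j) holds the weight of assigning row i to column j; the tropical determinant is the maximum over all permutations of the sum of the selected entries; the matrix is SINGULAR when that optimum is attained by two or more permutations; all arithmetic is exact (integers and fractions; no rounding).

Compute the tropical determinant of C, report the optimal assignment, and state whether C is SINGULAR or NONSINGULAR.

σ = (0, 1, 2, 3): 25 + (-4) + 20 + 6 = 47
σ = (0, 1, 3, 2): 25 + (-4) + 7 + 15 = 43
σ = (0, 2, 1, 3): 25 + 8 + 25 + 6 = 64
σ = (0, 2, 3, 1): 25 + 8 + 7 + 26 = 66
σ = (0, 3, 1, 2): 25 + 19 + 25 + 15 = 84
σ = (0, 3, 2, 1): 25 + 19 + 20 + 26 = 90
σ = (1, 0, 2, 3): (-6) + 23 + 20 + 6 = 43
σ = (1, 0, 3, 2): (-6) + 23 + 7 + 15 = 39
σ = (1, 2, 0, 3): (-6) + 8 + 11 + 6 = 19
σ = (1, 2, 3, 0): (-6) + 8 + 7 + (-2) = 7
σ = (1, 3, 0, 2): (-6) + 19 + 11 + 15 = 39
σ = (1, 3, 2, 0): (-6) + 19 + 20 + (-2) = 31
σ = (2, 0, 1, 3): 2 + 23 + 25 + 6 = 56
σ = (2, 0, 3, 1): 2 + 23 + 7 + 26 = 58
σ = (2, 1, 0, 3): 2 + (-4) + 11 + 6 = 15
σ = (2, 1, 3, 0): 2 + (-4) + 7 + (-2) = 3
σ = (2, 3, 0, 1): 2 + 19 + 11 + 26 = 58
σ = (2, 3, 1, 0): 2 + 19 + 25 + (-2) = 44
σ = (3, 0, 1, 2): 4 + 23 + 25 + 15 = 67
σ = (3, 0, 2, 1): 4 + 23 + 20 + 26 = 73
σ = (3, 1, 0, 2): 4 + (-4) + 11 + 15 = 26
σ = (3, 1, 2, 0): 4 + (-4) + 20 + (-2) = 18
σ = (3, 2, 0, 1): 4 + 8 + 11 + 26 = 49
σ = (3, 2, 1, 0): 4 + 8 + 25 + (-2) = 35
Optimal value attained by: σ = (0, 3, 2, 1).
Answer: det⊕(C) = 90; verdict: NONSINGULAR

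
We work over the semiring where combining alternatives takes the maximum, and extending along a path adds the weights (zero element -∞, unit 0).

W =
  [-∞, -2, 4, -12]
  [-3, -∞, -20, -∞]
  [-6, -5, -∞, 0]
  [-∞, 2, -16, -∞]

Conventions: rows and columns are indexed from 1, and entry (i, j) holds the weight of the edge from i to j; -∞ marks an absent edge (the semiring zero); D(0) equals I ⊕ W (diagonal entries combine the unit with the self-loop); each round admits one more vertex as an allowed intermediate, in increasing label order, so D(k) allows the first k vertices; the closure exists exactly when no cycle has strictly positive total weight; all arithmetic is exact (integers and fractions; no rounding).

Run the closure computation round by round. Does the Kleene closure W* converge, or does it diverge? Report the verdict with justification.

D(0):
  [0, -2, 4, -12]
  [-3, 0, -20, -∞]
  [-6, -5, 0, 0]
  [-∞, 2, -16, 0]
D(1):
  [0, -2, 4, -12]
  [-3, 0, 1, -15]
  [-6, -5, 0, 0]
  [-∞, 2, -16, 0]
D(2):
  [0, -2, 4, -12]
  [-3, 0, 1, -15]
  [-6, -5, 0, 0]
  [-1, 2, 3, 0]
Detection: at round 3, diagonal entry (4, 4) turns strictly positive.
Key observation: the cycle 4->2->1->3->4 has total weight 2 + (-3) + 4 + 0, which is strictly positive.
Answer: DIVERGES — positive cycle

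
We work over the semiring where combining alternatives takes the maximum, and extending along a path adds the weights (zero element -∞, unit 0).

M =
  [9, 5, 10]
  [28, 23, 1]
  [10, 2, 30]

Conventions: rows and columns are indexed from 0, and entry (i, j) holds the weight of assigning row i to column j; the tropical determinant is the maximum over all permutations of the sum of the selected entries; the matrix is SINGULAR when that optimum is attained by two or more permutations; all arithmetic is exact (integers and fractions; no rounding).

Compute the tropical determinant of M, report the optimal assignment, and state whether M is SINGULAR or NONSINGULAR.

σ = (0, 1, 2): 9 + 23 + 30 = 62
σ = (0, 2, 1): 9 + 1 + 2 = 12
σ = (1, 0, 2): 5 + 28 + 30 = 63
σ = (1, 2, 0): 5 + 1 + 10 = 16
σ = (2, 0, 1): 10 + 28 + 2 = 40
σ = (2, 1, 0): 10 + 23 + 10 = 43
Optimal value attained by: σ = (1, 0, 2).
Answer: det⊕(M) = 63; verdict: NONSINGULAR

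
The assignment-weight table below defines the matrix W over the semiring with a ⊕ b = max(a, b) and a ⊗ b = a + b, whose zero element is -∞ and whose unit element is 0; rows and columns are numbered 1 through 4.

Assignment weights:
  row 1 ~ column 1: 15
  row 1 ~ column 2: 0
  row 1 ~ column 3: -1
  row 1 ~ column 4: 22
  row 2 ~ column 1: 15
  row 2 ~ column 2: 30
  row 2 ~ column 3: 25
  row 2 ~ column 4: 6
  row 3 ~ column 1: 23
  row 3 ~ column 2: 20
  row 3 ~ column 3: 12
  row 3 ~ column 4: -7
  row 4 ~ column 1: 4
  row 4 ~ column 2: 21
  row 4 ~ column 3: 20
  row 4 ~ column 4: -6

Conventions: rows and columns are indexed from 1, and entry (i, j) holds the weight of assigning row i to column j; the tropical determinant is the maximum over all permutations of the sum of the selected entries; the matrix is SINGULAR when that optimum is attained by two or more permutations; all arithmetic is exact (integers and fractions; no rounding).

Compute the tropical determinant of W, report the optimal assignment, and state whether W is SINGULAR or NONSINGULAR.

σ = (1, 2, 3, 4): 15 + 30 + 12 + (-6) = 51
σ = (1, 2, 4, 3): 15 + 30 + (-7) + 20 = 58
σ = (1, 3, 2, 4): 15 + 25 + 20 + (-6) = 54
σ = (1, 3, 4, 2): 15 + 25 + (-7) + 21 = 54
σ = (1, 4, 2, 3): 15 + 6 + 20 + 20 = 61
σ = (1, 4, 3, 2): 15 + 6 + 12 + 21 = 54
σ = (2, 1, 3, 4): 0 + 15 + 12 + (-6) = 21
σ = (2, 1, 4, 3): 0 + 15 + (-7) + 20 = 28
σ = (2, 3, 1, 4): 0 + 25 + 23 + (-6) = 42
σ = (2, 3, 4, 1): 0 + 25 + (-7) + 4 = 22
σ = (2, 4, 1, 3): 0 + 6 + 23 + 20 = 49
σ = (2, 4, 3, 1): 0 + 6 + 12 + 4 = 22
σ = (3, 1, 2, 4): (-1) + 15 + 20 + (-6) = 28
σ = (3, 1, 4, 2): (-1) + 15 + (-7) + 21 = 28
σ = (3, 2, 1, 4): (-1) + 30 + 23 + (-6) = 46
σ = (3, 2, 4, 1): (-1) + 30 + (-7) + 4 = 26
σ = (3, 4, 1, 2): (-1) + 6 + 23 + 21 = 49
σ = (3, 4, 2, 1): (-1) + 6 + 20 + 4 = 29
σ = (4, 1, 2, 3): 22 + 15 + 20 + 20 = 77
σ = (4, 1, 3, 2): 22 + 15 + 12 + 21 = 70
σ = (4, 2, 1, 3): 22 + 30 + 23 + 20 = 95
σ = (4, 2, 3, 1): 22 + 30 + 12 + 4 = 68
σ = (4, 3, 1, 2): 22 + 25 + 23 + 21 = 91
σ = (4, 3, 2, 1): 22 + 25 + 20 + 4 = 71
Optimal value attained by: σ = (4, 2, 1, 3).
Answer: det⊕(W) = 95; verdict: NONSINGULAR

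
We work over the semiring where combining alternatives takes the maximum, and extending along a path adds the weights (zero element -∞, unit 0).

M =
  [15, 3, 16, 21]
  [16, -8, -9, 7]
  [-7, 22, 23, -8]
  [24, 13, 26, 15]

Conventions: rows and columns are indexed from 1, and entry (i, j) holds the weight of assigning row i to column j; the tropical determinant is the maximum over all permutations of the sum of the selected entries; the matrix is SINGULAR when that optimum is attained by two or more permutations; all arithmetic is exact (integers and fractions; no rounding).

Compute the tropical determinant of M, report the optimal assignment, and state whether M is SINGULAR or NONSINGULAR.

σ = (1, 2, 3, 4): 15 + (-8) + 23 + 15 = 45
σ = (1, 2, 4, 3): 15 + (-8) + (-8) + 26 = 25
σ = (1, 3, 2, 4): 15 + (-9) + 22 + 15 = 43
σ = (1, 3, 4, 2): 15 + (-9) + (-8) + 13 = 11
σ = (1, 4, 2, 3): 15 + 7 + 22 + 26 = 70
σ = (1, 4, 3, 2): 15 + 7 + 23 + 13 = 58
σ = (2, 1, 3, 4): 3 + 16 + 23 + 15 = 57
σ = (2, 1, 4, 3): 3 + 16 + (-8) + 26 = 37
σ = (2, 3, 1, 4): 3 + (-9) + (-7) + 15 = 2
σ = (2, 3, 4, 1): 3 + (-9) + (-8) + 24 = 10
σ = (2, 4, 1, 3): 3 + 7 + (-7) + 26 = 29
σ = (2, 4, 3, 1): 3 + 7 + 23 + 24 = 57
σ = (3, 1, 2, 4): 16 + 16 + 22 + 15 = 69
σ = (3, 1, 4, 2): 16 + 16 + (-8) + 13 = 37
σ = (3, 2, 1, 4): 16 + (-8) + (-7) + 15 = 16
σ = (3, 2, 4, 1): 16 + (-8) + (-8) + 24 = 24
σ = (3, 4, 1, 2): 16 + 7 + (-7) + 13 = 29
σ = (3, 4, 2, 1): 16 + 7 + 22 + 24 = 69
σ = (4, 1, 2, 3): 21 + 16 + 22 + 26 = 85
σ = (4, 1, 3, 2): 21 + 16 + 23 + 13 = 73
σ = (4, 2, 1, 3): 21 + (-8) + (-7) + 26 = 32
σ = (4, 2, 3, 1): 21 + (-8) + 23 + 24 = 60
σ = (4, 3, 1, 2): 21 + (-9) + (-7) + 13 = 18
σ = (4, 3, 2, 1): 21 + (-9) + 22 + 24 = 58
Optimal value attained by: σ = (4, 1, 2, 3).
Answer: det⊕(M) = 85; verdict: NONSINGULAR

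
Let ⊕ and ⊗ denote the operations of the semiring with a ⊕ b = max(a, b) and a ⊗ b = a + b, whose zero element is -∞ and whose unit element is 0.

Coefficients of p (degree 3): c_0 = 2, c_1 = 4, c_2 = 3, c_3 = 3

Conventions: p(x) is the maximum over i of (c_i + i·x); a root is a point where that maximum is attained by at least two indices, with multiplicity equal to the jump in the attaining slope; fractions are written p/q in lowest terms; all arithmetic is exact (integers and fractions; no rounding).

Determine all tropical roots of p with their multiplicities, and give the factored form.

hull edge (i=0, c=2) to (i=1, c=4): slope 2, span 1
hull edge (i=1, c=4) to (i=3, c=3): slope -1/2, span 2
Factored form: p(x) = 3 ⊗ (x ⊕ (-2)) ⊗ (x ⊕ 1/2) ⊗ (x ⊕ 1/2)
Answer: roots = -2 (mult 1), 1/2 (mult 2)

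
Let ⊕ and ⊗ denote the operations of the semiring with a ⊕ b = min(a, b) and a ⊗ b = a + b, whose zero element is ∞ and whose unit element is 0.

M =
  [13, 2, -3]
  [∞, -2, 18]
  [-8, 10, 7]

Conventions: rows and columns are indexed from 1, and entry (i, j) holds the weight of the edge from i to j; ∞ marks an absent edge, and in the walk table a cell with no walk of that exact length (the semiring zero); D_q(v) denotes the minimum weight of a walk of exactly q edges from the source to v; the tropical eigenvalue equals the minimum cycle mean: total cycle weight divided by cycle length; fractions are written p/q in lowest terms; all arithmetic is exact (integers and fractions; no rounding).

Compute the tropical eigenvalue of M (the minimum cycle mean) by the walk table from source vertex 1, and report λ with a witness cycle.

q=0: [0, ∞, ∞]
q=1: [13, 2, -3]
q=2: [-11, 0, 4]
q=3: [-4, -9, -14]
Optimal cycle mean attained by: cycle 1->3->1, total (-3) + (-8), length 2.
Answer: λ = -11/2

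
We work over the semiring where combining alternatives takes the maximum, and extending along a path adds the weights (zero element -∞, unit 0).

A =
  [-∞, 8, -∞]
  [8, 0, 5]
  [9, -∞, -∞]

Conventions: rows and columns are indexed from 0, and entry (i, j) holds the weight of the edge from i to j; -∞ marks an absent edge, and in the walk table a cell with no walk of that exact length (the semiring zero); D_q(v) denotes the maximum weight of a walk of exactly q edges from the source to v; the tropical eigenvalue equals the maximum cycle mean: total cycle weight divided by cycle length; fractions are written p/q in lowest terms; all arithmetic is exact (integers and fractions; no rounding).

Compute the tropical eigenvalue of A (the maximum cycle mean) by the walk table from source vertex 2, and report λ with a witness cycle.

q=0: [-∞, -∞, 0]
q=1: [9, -∞, -∞]
q=2: [-∞, 17, -∞]
q=3: [25, 17, 22]
Optimal cycle mean attained by: cycle 0->1->0, total 8 + 8, length 2.
Answer: λ = 8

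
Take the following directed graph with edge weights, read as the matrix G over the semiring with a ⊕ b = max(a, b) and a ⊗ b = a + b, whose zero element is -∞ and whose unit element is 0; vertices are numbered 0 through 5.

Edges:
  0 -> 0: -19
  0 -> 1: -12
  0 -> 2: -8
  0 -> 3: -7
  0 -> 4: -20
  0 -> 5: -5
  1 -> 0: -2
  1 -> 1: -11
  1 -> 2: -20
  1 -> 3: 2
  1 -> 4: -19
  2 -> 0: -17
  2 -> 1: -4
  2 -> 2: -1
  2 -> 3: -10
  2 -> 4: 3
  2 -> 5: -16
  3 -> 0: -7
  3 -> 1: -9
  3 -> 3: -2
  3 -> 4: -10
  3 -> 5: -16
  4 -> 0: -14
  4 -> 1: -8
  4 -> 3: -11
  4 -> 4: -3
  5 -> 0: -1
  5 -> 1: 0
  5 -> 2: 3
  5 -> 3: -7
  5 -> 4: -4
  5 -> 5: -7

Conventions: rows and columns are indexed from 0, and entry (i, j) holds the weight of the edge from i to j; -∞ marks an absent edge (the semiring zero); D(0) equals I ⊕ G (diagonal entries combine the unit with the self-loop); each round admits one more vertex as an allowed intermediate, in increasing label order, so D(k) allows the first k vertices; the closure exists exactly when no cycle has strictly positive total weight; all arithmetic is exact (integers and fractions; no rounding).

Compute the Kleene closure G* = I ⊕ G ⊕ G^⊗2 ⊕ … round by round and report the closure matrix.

D(0):
  [0, -12, -8, -7, -20, -5]
  [-2, 0, -20, 2, -19, -∞]
  [-17, -4, 0, -10, 3, -16]
  [-7, -9, -∞, 0, -10, -16]
  [-14, -8, -∞, -11, 0, -∞]
  [-1, 0, 3, -7, -4, 0]
D(1):
  [0, -12, -8, -7, -20, -5]
  [-2, 0, -10, 2, -19, -7]
  [-17, -4, 0, -10, 3, -16]
  [-7, -9, -15, 0, -10, -12]
  [-14, -8, -22, -11, 0, -19]
  [-1, 0, 3, -7, -4, 0]
D(2):
  [0, -12, -8, -7, -20, -5]
  [-2, 0, -10, 2, -19, -7]
  [-6, -4, 0, -2, 3, -11]
  [-7, -9, -15, 0, -10, -12]
  [-10, -8, -18, -6, 0, -15]
  [-1, 0, 3, 2, -4, 0]
D(3):
  [0, -12, -8, -7, -5, -5]
  [-2, 0, -10, 2, -7, -7]
  [-6, -4, 0, -2, 3, -11]
  [-7, -9, -15, 0, -10, -12]
  [-10, -8, -18, -6, 0, -15]
  [-1, 0, 3, 2, 6, 0]
D(4):
  [0, -12, -8, -7, -5, -5]
  [-2, 0, -10, 2, -7, -7]
  [-6, -4, 0, -2, 3, -11]
  [-7, -9, -15, 0, -10, -12]
  [-10, -8, -18, -6, 0, -15]
  [-1, 0, 3, 2, 6, 0]
D(5):
  [0, -12, -8, -7, -5, -5]
  [-2, 0, -10, 2, -7, -7]
  [-6, -4, 0, -2, 3, -11]
  [-7, -9, -15, 0, -10, -12]
  [-10, -8, -18, -6, 0, -15]
  [-1, 0, 3, 2, 6, 0]
D(6):
  [0, -5, -2, -3, 1, -5]
  [-2, 0, -4, 2, -1, -7]
  [-6, -4, 0, -2, 3, -11]
  [-7, -9, -9, 0, -6, -12]
  [-10, -8, -12, -6, 0, -15]
  [-1, 0, 3, 2, 6, 0]
Answer: G* = [[0, -5, -2, -3, 1, -5], [-2, 0, -4, 2, -1, -7], [-6, -4, 0, -2, 3, -11], [-7, -9, -9, 0, -6, -12], [-10, -8, -12, -6, 0, -15], [-1, 0, 3, 2, 6, 0]]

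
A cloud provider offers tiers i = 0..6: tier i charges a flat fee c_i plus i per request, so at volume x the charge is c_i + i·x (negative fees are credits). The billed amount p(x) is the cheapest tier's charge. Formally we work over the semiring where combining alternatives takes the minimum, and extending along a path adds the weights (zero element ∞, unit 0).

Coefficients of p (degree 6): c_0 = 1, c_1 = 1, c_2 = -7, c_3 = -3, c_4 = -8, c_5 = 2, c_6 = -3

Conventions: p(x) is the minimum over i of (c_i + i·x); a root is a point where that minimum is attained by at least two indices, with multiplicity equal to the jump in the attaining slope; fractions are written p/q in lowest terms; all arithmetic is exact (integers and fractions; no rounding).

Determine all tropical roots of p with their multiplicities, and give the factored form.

hull edge (i=0, c=1) to (i=2, c=-7): slope -4, span 2
hull edge (i=2, c=-7) to (i=4, c=-8): slope -1/2, span 2
hull edge (i=4, c=-8) to (i=6, c=-3): slope 5/2, span 2
Factored form: p(x) = -3 ⊗ (x ⊕ (-5/2)) ⊗ (x ⊕ (-5/2)) ⊗ (x ⊕ 1/2) ⊗ (x ⊕ 1/2) ⊗ (x ⊕ 4) ⊗ (x ⊕ 4)
Answer: roots = -5/2 (mult 2), 1/2 (mult 2), 4 (mult 2)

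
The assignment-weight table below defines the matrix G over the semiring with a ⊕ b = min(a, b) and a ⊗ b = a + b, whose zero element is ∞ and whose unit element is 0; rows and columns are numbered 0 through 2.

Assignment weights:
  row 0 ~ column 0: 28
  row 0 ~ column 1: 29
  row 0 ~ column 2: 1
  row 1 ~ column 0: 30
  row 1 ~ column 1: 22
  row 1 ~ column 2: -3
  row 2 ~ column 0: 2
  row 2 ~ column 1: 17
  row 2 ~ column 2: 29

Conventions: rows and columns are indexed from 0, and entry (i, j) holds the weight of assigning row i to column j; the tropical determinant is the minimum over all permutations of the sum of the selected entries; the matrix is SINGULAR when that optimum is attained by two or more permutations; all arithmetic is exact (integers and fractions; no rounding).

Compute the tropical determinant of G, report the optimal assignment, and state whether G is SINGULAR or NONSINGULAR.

σ = (0, 1, 2): 28 + 22 + 29 = 79
σ = (0, 2, 1): 28 + (-3) + 17 = 42
σ = (1, 0, 2): 29 + 30 + 29 = 88
σ = (1, 2, 0): 29 + (-3) + 2 = 28
σ = (2, 0, 1): 1 + 30 + 17 = 48
σ = (2, 1, 0): 1 + 22 + 2 = 25
Optimal value attained by: σ = (2, 1, 0).
Answer: det⊕(G) = 25; verdict: NONSINGULAR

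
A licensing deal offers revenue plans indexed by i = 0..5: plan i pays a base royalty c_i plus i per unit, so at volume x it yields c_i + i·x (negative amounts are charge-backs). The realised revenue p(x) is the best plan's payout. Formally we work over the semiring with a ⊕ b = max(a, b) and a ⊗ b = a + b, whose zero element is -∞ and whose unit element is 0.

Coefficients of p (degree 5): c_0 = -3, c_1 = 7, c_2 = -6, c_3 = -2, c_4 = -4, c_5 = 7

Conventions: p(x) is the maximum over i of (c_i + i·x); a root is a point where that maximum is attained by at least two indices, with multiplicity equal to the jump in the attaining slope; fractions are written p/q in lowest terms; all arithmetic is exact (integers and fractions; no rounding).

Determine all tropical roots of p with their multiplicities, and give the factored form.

hull edge (i=0, c=-3) to (i=1, c=7): slope 10, span 1
hull edge (i=1, c=7) to (i=5, c=7): slope 0, span 4
Factored form: p(x) = 7 ⊗ (x ⊕ (-10)) ⊗ (x ⊕ 0) ⊗ (x ⊕ 0) ⊗ (x ⊕ 0) ⊗ (x ⊕ 0)
Answer: roots = -10 (mult 1), 0 (mult 4)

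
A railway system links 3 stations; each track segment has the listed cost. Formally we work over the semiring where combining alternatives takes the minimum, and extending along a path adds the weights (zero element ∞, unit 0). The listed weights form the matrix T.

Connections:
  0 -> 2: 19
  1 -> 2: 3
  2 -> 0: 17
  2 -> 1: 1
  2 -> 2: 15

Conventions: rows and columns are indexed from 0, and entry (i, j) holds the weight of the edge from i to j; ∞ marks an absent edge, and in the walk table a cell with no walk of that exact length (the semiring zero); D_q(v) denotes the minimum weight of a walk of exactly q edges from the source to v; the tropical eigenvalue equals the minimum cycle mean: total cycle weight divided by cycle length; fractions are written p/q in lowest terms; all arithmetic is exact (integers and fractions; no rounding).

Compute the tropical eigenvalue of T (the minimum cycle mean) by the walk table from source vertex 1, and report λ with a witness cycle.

q=0: [∞, 0, ∞]
q=1: [∞, ∞, 3]
q=2: [20, 4, 18]
q=3: [35, 19, 7]
Optimal cycle mean attained by: cycle 1->2->1, total 3 + 1, length 2.
Answer: λ = 2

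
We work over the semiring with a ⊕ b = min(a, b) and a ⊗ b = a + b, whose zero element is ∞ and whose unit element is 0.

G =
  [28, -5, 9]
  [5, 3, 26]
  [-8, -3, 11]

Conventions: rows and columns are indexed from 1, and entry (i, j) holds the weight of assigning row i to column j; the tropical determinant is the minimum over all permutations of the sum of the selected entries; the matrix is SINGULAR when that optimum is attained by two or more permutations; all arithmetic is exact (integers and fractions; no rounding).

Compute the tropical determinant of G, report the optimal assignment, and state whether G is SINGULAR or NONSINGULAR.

σ = (1, 2, 3): 28 + 3 + 11 = 42
σ = (1, 3, 2): 28 + 26 + (-3) = 51
σ = (2, 1, 3): (-5) + 5 + 11 = 11
σ = (2, 3, 1): (-5) + 26 + (-8) = 13
σ = (3, 1, 2): 9 + 5 + (-3) = 11
σ = (3, 2, 1): 9 + 3 + (-8) = 4
Optimal value attained by: σ = (3, 2, 1).
Answer: det⊕(G) = 4; verdict: NONSINGULAR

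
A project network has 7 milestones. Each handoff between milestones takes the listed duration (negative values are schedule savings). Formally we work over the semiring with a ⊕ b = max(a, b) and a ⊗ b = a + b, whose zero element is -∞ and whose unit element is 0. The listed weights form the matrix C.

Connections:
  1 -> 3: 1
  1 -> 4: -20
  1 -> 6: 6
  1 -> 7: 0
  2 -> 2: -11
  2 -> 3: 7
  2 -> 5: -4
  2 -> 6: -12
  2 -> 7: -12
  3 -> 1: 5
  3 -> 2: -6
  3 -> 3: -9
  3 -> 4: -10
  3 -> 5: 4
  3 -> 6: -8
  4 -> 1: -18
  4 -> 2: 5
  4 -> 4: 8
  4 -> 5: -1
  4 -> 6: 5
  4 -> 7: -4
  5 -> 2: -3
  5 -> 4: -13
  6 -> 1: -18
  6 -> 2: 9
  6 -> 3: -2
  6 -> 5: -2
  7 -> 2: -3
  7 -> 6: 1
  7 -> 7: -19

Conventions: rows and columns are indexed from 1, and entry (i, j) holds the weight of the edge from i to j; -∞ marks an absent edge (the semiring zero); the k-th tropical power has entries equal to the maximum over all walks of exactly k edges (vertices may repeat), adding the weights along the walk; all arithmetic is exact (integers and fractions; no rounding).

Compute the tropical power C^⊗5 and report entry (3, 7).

C^⊗2:
  [6, 15, 4, -9, 5, 1, -19]
  [12, 1, -2, -3, 11, -1, -23]
  [-4, 1, 6, -2, -5, 11, 5]
  [-10, 14, 12, 16, 7, 13, 4]
  [-31, -8, 4, -5, -7, -8, -15]
  [3, -2, 16, -12, 5, -3, -3]
  [-17, 10, 4, -∞, -1, -15, -15]
C^⊗3:
  [9, 10, 22, -1, 11, 12, 6]
  [3, 8, 13, 5, 2, 18, 12]
  [11, 20, 9, 6, 10, 6, -4]
  [17, 22, 21, 24, 16, 21, 12]
  [9, 1, -1, 3, 8, 0, -9]
  [21, 10, 7, 6, 20, 9, 3]
  [9, -1, 17, -6, 8, -2, -2]
C^⊗4:
  [27, 21, 17, 12, 26, 15, 9]
  [18, 27, 16, 13, 17, 13, 3]
  [14, 15, 27, 14, 16, 17, 11]
  [26, 30, 29, 32, 25, 29, 20]
  [4, 9, 10, 11, 3, 15, 9]
  [12, 18, 22, 14, 11, 27, 21]
  [22, 11, 10, 7, 21, 15, 9]
C^⊗5:
  [22, 24, 28, 20, 21, 33, 27]
  [21, 22, 34, 21, 23, 24, 18]
  [32, 26, 22, 22, 31, 20, 14]
  [34, 38, 37, 40, 33, 37, 28]
  [15, 24, 16, 19, 14, 16, 7]
  [27, 36, 25, 22, 26, 22, 12]
  [15, 24, 23, 15, 14, 28, 22]
Key observation: the optimum is the walk 3->1->6->3->1->7, with weight 5 + 6 + (-2) + 5 + 0 = 14.
Optimal value attained by: walk 3->1->6->3->1->7.
Answer: (C^⊗5)[3][7] = 14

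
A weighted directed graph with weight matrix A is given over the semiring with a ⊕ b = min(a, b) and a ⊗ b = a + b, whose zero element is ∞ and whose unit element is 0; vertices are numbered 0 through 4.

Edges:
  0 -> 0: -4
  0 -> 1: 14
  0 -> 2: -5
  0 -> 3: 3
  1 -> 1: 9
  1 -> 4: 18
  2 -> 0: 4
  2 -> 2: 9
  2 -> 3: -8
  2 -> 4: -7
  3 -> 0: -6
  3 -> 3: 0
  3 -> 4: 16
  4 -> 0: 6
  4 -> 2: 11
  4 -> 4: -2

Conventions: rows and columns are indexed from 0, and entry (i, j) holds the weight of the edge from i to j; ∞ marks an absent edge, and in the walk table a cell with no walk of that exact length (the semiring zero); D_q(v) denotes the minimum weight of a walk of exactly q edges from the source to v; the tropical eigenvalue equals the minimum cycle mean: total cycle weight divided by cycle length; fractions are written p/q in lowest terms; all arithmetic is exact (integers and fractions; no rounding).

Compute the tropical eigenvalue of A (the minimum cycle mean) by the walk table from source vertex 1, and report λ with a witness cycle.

q=0: [∞, 0, ∞, ∞, ∞]
q=1: [∞, 9, ∞, ∞, 18]
q=2: [24, 18, 29, ∞, 16]
q=3: [20, 27, 19, 21, 14]
q=4: [15, 34, 15, 11, 12]
q=5: [5, 29, 10, 7, 8]
Optimal cycle mean attained by: cycle 0->2->3->0, total (-5) + (-8) + (-6), length 3.
Answer: λ = -19/3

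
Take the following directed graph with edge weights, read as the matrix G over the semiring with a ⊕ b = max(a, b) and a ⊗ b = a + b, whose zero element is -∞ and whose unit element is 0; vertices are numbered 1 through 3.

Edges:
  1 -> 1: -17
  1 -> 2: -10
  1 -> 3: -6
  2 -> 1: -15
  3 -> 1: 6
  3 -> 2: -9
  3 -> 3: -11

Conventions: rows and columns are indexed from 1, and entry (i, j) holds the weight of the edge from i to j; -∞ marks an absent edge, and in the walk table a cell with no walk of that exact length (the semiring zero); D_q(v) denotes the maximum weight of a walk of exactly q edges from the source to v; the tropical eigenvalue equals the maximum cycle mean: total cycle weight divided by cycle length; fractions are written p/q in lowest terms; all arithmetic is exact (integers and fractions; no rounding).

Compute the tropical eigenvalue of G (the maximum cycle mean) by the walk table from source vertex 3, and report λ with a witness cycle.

q=0: [-∞, -∞, 0]
q=1: [6, -9, -11]
q=2: [-5, -4, 0]
q=3: [6, -9, -11]
Optimal cycle mean attained by: cycle 1->3->1, total (-6) + 6, length 2.
Answer: λ = 0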